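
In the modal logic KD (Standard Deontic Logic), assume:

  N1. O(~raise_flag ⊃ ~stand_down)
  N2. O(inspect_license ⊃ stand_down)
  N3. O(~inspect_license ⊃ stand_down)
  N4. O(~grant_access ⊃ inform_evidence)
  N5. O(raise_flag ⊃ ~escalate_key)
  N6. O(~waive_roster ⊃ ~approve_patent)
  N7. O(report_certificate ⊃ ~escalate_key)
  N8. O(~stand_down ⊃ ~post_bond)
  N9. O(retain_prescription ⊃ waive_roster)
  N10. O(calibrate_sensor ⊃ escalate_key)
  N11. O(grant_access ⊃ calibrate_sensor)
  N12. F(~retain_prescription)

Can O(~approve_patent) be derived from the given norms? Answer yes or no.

Premise 6 is O(~waive_roster ⊃ ~approve_patent), but O(~waive_roster) is not derivable from the premises, so it does not yield O(~approve_patent).
No other premise forces O(~approve_patent). An ideal world satisfying every premise can still have ~approve_patent false, so O(~approve_patent) is not derivable.

No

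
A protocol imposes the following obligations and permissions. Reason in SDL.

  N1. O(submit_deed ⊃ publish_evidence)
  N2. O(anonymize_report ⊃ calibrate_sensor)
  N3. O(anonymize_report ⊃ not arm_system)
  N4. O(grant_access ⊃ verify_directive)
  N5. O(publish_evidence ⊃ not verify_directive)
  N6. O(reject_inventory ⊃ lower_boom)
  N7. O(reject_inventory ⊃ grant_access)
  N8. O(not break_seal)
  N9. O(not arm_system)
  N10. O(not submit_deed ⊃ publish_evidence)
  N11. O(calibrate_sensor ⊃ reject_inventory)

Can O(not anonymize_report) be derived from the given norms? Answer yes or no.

Premises 10 and 1 are O(not submit_deed ⊃ publish_evidence) and O(submit_deed ⊃ publish_evidence); every ideal world satisfies not submit_deed or submit_deed, so in either case publish_evidence holds — hence O(publish_evidence).
From O(publish_evidence) and premise 5, O(publish_evidence ⊃ not verify_directive), we obtain O(not verify_directive).
Premise 4 is O(grant_access ⊃ verify_directive); contrapositively O(not verify_directive ⊃ not grant_access). Since O(not verify_directive) holds, K gives O(not grant_access).
Premise 7, O(reject_inventory ⊃ grant_access), contraposes to O(not grant_access ⊃ not reject_inventory); with O(not grant_access) we get O(not reject_inventory).
Premise 11, O(calibrate_sensor ⊃ reject_inventory), contraposes to O(not reject_inventory ⊃ not calibrate_sensor); with O(not reject_inventory) we get O(not calibrate_sensor).
The contrapositive of premise 2 (O(anonymize_report ⊃ calibrate_sensor)) is O(not calibrate_sensor ⊃ not anonymize_report), and O(not calibrate_sensor) is already established, so O(not anonymize_report).
Premises 3, 6, 8, 9 do not contribute to this derivation.
So O(not anonymize_report) follows.

Yes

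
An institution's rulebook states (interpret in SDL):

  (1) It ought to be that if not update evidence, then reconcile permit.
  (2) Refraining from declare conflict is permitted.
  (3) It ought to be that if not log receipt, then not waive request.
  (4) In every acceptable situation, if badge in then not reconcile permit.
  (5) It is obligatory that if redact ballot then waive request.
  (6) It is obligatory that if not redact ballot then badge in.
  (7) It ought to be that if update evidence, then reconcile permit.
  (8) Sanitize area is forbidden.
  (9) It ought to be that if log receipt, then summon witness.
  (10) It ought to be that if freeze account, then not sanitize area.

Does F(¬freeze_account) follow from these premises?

No

Premise 10 is O(freeze_account → ¬sanitize_area); even if O(¬sanitize_area) held, inferring O(freeze_account) would be affirming the consequent — invalid.
No other premise forces O(freeze_account). An ideal world satisfying every premise can still have ¬freeze_account true, so F(¬freeze_account) is not derivable.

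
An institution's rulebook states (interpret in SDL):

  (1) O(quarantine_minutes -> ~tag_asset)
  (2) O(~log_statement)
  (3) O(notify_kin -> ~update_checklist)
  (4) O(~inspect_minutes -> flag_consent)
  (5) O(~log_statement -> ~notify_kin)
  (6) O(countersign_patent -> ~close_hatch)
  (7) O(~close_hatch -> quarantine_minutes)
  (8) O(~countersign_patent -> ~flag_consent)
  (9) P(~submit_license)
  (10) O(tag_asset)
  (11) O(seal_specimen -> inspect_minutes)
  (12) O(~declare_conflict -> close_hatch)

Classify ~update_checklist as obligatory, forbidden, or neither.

Neither

Premise 3 is O(notify_kin -> ~update_checklist), but O(notify_kin) is not derivable from the premises, so it does not yield O(~update_checklist).
No premise or chain of K-axiom applications forces O(~update_checklist), and none forces O(update_checklist). So ~update_checklist is neither obligatory nor forbidden under these norms.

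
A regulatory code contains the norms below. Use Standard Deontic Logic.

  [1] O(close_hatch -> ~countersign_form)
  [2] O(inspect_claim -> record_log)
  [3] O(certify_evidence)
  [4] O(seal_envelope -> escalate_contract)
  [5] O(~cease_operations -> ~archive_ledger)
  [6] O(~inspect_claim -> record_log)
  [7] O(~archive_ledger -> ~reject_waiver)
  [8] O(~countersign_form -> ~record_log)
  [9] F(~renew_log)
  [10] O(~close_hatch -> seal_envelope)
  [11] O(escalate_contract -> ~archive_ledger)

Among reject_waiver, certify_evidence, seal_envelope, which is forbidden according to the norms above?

By case analysis on inspect_claim: premise 2 gives O(inspect_claim -> record_log) and premise 6 gives O(~inspect_claim -> record_log), so O(record_log) either way.
Premise 8, O(~countersign_form -> ~record_log), contraposes to O(record_log -> countersign_form); with O(record_log) we get O(countersign_form).
Premise 1 is O(close_hatch -> ~countersign_form); contrapositively O(countersign_form -> ~close_hatch). Since O(countersign_form) holds, K gives O(~close_hatch).
Premise 10 is O(~close_hatch -> seal_envelope); since O(~close_hatch), deontic closure gives O(seal_envelope).
With premise 4, O(seal_envelope -> escalate_contract), the K-axiom yields O(escalate_contract).
With premise 11, O(escalate_contract -> ~archive_ledger), the K-axiom yields O(~archive_ledger).
With premise 7, O(~archive_ledger -> ~reject_waiver), the K-axiom yields O(~reject_waiver).
So O(~reject_waiver) holds, i.e. reject_waiver is forbidden. None of the other listed options is forbidden under the premises.

reject_waiver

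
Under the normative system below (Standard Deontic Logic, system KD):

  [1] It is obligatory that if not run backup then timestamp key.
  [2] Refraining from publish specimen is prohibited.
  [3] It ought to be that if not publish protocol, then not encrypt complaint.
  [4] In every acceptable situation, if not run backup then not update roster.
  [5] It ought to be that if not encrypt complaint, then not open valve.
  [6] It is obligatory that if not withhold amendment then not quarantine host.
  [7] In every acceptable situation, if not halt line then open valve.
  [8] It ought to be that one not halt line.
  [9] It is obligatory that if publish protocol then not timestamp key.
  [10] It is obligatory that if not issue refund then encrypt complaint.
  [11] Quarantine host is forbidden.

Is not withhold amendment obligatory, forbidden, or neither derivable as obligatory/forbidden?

Neither

Premise 6 is O(¬withhold_amendment → ¬quarantine_host); even if O(¬quarantine_host) held, inferring O(¬withhold_amendment) would be affirming the consequent — invalid.
No premise or chain of K-axiom applications forces O(¬withhold_amendment), and none forces O(withhold_amendment). So ¬withhold_amendment is neither obligatory nor forbidden under these norms.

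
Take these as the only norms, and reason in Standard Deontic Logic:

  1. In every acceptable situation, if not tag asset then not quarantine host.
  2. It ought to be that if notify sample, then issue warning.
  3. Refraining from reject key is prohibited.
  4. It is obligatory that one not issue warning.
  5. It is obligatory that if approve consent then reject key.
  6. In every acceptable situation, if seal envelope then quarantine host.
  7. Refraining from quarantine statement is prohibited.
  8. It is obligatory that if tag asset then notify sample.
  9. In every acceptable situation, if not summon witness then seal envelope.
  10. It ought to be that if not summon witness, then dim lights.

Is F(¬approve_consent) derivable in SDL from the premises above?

No

Premise 5 is O(approve_consent → reject_key); even if O(reject_key) held, inferring O(approve_consent) would be affirming the consequent — invalid.
No other premise forces O(approve_consent). An ideal world satisfying every premise can still have ¬approve_consent true, so F(¬approve_consent) is not derivable.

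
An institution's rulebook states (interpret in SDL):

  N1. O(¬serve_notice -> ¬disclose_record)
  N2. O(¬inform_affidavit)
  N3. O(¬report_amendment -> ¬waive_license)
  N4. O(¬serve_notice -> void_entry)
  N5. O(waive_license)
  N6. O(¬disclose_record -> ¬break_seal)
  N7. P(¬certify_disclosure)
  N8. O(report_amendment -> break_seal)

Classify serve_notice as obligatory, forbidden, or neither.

From premise 5 we have O(waive_license).
Premise 3, O(¬report_amendment -> ¬waive_license), contraposes to O(waive_license -> report_amendment); with O(waive_license) we get O(report_amendment).
From O(report_amendment) and premise 8, O(report_amendment -> break_seal), we obtain O(break_seal).
Premise 6 is O(¬disclose_record -> ¬break_seal); contrapositively O(break_seal -> disclose_record). Since O(break_seal) holds, K gives O(disclose_record).
Premise 1 is O(¬serve_notice -> ¬disclose_record); contrapositively O(disclose_record -> serve_notice). Since O(disclose_record) holds, K gives O(serve_notice).
Premises 2, 4, 7 do not contribute to this derivation.
Hence serve_notice is obligatory.

Obligatory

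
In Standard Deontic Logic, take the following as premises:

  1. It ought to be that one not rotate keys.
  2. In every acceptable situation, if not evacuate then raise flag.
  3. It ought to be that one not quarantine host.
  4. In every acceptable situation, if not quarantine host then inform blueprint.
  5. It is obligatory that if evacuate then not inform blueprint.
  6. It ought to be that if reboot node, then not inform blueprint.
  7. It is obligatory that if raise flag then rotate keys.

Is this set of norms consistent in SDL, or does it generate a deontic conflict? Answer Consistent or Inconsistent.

From premise 1 we have O(¬rotate_keys).
Premise 7 is O(raise_flag → rotate_keys); contrapositively O(¬rotate_keys → ¬raise_flag). Since O(¬rotate_keys) holds, K gives O(¬raise_flag).
Premise 2, O(¬evacuate → raise_flag), contraposes to O(¬raise_flag → evacuate); with O(¬raise_flag) we get O(evacuate).
With premise 5, O(evacuate → ¬inform_blueprint), the K-axiom yields O(¬inform_blueprint).
Premise 4, O(¬quarantine_host → inform_blueprint), contraposes to O(¬inform_blueprint → quarantine_host); with O(¬inform_blueprint) we get O(quarantine_host).
Yet premise 3 states O(¬quarantine_host).
We now have both O(quarantine_host) and O(¬quarantine_host) — quarantine_host is simultaneously obligatory and forbidden, violating the D-axiom.

Inconsistent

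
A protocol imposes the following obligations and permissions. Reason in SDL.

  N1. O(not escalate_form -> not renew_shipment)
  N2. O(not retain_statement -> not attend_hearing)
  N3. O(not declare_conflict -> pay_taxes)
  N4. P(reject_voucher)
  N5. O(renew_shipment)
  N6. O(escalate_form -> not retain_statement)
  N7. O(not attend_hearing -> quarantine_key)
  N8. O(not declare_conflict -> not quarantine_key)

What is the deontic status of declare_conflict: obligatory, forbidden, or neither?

Obligatory

From premise 5 we have O(renew_shipment).
Premise 1 is O(not escalate_form -> not renew_shipment); contrapositively O(renew_shipment -> escalate_form). Since O(renew_shipment) holds, K gives O(escalate_form).
Applying K to premise 6 (O(escalate_form -> not retain_statement)) and O(escalate_form) yields O(not retain_statement).
From O(not retain_statement) and premise 2, O(not retain_statement -> not attend_hearing), we obtain O(not attend_hearing).
Applying K to premise 7 (O(not attend_hearing -> quarantine_key)) and O(not attend_hearing) yields O(quarantine_key).
Premise 8, O(not declare_conflict -> not quarantine_key), contraposes to O(quarantine_key -> declare_conflict); with O(quarantine_key) we get O(declare_conflict).
Premises 3, 4 do not contribute to this derivation.
Hence declare_conflict is obligatory.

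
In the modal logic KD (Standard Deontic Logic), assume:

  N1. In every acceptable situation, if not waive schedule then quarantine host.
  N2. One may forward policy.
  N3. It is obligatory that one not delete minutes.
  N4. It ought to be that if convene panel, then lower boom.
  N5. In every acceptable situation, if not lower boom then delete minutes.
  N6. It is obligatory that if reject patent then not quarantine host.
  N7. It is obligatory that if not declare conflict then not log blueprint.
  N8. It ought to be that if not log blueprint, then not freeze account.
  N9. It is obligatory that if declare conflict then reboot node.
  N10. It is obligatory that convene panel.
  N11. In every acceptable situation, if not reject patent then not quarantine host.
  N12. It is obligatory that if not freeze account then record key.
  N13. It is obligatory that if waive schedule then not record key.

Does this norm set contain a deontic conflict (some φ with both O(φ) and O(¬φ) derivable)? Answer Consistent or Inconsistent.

Consistent

Premise 5 is O(¬lower_boom → delete_minutes), but O(¬lower_boom) is not derivable from the premises, so it does not yield O(delete_minutes).
So O(delete_minutes) is not derivable, and the apparent clash with O(¬delete_minutes) does not arise.
A world satisfying every obligation exists (e.g. convene_panel=true, declare_conflict=true, delete_minutes=false, forward_policy=false, freeze_account=true, log_blueprint=true, lower_boom=true, quarantine_host=false, reboot_node=true, record_key=false, reject_patent=false, waive_schedule=true); no atom is both obligatory and forbidden, so the set is consistent.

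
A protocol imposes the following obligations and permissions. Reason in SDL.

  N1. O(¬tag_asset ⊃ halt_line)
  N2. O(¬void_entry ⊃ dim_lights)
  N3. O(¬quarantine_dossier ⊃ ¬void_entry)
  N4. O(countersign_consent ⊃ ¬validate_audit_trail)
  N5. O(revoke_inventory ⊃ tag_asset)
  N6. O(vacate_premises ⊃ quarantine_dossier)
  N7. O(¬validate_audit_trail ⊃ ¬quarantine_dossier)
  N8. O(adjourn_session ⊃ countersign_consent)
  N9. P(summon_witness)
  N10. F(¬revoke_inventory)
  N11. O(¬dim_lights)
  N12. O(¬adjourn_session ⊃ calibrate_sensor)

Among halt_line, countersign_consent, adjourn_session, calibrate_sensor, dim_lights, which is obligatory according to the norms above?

Premise 11 gives O(¬dim_lights).
The contrapositive of premise 2 (O(¬void_entry ⊃ dim_lights)) is O(¬dim_lights ⊃ void_entry), and O(¬dim_lights) is already established, so O(void_entry).
The contrapositive of premise 3 (O(¬quarantine_dossier ⊃ ¬void_entry)) is O(void_entry ⊃ quarantine_dossier), and O(void_entry) is already established, so O(quarantine_dossier).
Premise 7 is O(¬validate_audit_trail ⊃ ¬quarantine_dossier); contrapositively O(quarantine_dossier ⊃ validate_audit_trail). Since O(quarantine_dossier) holds, K gives O(validate_audit_trail).
The contrapositive of premise 4 (O(countersign_consent ⊃ ¬validate_audit_trail)) is O(validate_audit_trail ⊃ ¬countersign_consent), and O(validate_audit_trail) is already established, so O(¬countersign_consent).
The contrapositive of premise 8 (O(adjourn_session ⊃ countersign_consent)) is O(¬countersign_consent ⊃ ¬adjourn_session), and O(¬countersign_consent) is already established, so O(¬adjourn_session).
Applying K to premise 12 (O(¬adjourn_session ⊃ calibrate_sensor)) and O(¬adjourn_session) yields O(calibrate_sensor).
So O(calibrate_sensor) holds — calibrate_sensor is obligatory. None of the other listed options is made obligatory by any chain of premises.

calibrate_sensor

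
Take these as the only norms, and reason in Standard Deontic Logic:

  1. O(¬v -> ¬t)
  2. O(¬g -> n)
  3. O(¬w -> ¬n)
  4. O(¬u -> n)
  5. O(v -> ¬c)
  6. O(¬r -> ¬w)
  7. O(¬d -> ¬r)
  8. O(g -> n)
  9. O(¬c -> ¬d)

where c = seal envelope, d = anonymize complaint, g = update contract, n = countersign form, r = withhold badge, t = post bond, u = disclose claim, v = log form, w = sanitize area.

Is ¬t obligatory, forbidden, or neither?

Obligatory

Premises 2 and 8 are O(¬g -> n) and O(g -> n); every ideal world satisfies ¬g or g, so in either case n holds — hence O(n).
The contrapositive of premise 3 (O(¬w -> ¬n)) is O(n -> w), and O(n) is already established, so O(w).
The contrapositive of premise 6 (O(¬r -> ¬w)) is O(w -> r), and O(w) is already established, so O(r).
Premise 7, O(¬d -> ¬r), contraposes to O(r -> d); with O(r) we get O(d).
The contrapositive of premise 9 (O(¬c -> ¬d)) is O(d -> c), and O(d) is already established, so O(c).
Premise 5 is O(v -> ¬c); contrapositively O(c -> ¬v). Since O(c) holds, K gives O(¬v).
With premise 1, O(¬v -> ¬t), the K-axiom yields O(¬t).
Premise 4 does not contribute to this derivation.
Hence ¬t is obligatory.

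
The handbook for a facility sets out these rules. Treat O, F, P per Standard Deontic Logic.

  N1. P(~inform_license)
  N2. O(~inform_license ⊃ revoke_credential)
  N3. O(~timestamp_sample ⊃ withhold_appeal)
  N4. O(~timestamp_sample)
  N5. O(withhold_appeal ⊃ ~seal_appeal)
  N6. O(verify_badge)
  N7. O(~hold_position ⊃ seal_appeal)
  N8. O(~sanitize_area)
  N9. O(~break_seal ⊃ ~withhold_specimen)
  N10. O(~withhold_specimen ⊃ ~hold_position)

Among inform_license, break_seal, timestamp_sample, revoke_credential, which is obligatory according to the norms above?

Premise 4 states O(~timestamp_sample) outright.
With premise 3, O(~timestamp_sample ⊃ withhold_appeal), the K-axiom yields O(withhold_appeal).
From O(withhold_appeal) and premise 5, O(withhold_appeal ⊃ ~seal_appeal), we obtain O(~seal_appeal).
Premise 7, O(~hold_position ⊃ seal_appeal), contraposes to O(~seal_appeal ⊃ hold_position); with O(~seal_appeal) we get O(hold_position).
The contrapositive of premise 10 (O(~withhold_specimen ⊃ ~hold_position)) is O(hold_position ⊃ withhold_specimen), and O(hold_position) is already established, so O(withhold_specimen).
The contrapositive of premise 9 (O(~break_seal ⊃ ~withhold_specimen)) is O(withhold_specimen ⊃ break_seal), and O(withhold_specimen) is already established, so O(break_seal).
So O(break_seal) holds — break_seal is obligatory. None of the other listed options is made obligatory by any chain of premises.

break_seal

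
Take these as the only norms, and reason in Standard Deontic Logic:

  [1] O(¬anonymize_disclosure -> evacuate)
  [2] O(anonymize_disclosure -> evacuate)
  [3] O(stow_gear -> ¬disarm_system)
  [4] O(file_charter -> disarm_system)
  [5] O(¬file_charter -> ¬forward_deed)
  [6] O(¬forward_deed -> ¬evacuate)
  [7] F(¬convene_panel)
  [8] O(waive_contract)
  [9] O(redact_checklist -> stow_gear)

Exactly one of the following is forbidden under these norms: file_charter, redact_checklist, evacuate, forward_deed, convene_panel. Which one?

Premises 2 and 1 cover both cases: O(anonymize_disclosure -> evacuate) and O(¬anonymize_disclosure -> evacuate). Since anonymize_disclosure ∨ ¬anonymize_disclosure is a tautology, O(evacuate) follows.
Premise 6, O(¬forward_deed -> ¬evacuate), contraposes to O(evacuate -> forward_deed); with O(evacuate) we get O(forward_deed).
Premise 5 is O(¬file_charter -> ¬forward_deed); contrapositively O(forward_deed -> file_charter). Since O(forward_deed) holds, K gives O(file_charter).
From O(file_charter) and premise 4, O(file_charter -> disarm_system), we obtain O(disarm_system).
Premise 3 is O(stow_gear -> ¬disarm_system); contrapositively O(disarm_system -> ¬stow_gear). Since O(disarm_system) holds, K gives O(¬stow_gear).
Premise 9 is O(redact_checklist -> stow_gear); contrapositively O(¬stow_gear -> ¬redact_checklist). Since O(¬stow_gear) holds, K gives O(¬redact_checklist).
So O(¬redact_checklist) holds, i.e. redact_checklist is forbidden. None of the other listed options is forbidden under the premises.

redact_checklist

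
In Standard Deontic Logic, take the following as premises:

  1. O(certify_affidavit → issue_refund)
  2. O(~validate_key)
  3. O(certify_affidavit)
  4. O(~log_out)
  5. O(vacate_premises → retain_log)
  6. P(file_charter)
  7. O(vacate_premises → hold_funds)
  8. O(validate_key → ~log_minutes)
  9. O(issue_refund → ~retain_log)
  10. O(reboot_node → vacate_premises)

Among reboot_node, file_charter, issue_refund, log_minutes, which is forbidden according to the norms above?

From premise 3 we have O(certify_affidavit).
From O(certify_affidavit) and premise 1, O(certify_affidavit → issue_refund), we obtain O(issue_refund).
From O(issue_refund) and premise 9, O(issue_refund → ~retain_log), we obtain O(~retain_log).
Premise 5, O(vacate_premises → retain_log), contraposes to O(~retain_log → ~vacate_premises); with O(~retain_log) we get O(~vacate_premises).
The contrapositive of premise 10 (O(reboot_node → vacate_premises)) is O(~vacate_premises → ~reboot_node), and O(~vacate_premises) is already established, so O(~reboot_node).
So O(~reboot_node) holds, i.e. reboot_node is forbidden. None of the other listed options is forbidden under the premises.

reboot_node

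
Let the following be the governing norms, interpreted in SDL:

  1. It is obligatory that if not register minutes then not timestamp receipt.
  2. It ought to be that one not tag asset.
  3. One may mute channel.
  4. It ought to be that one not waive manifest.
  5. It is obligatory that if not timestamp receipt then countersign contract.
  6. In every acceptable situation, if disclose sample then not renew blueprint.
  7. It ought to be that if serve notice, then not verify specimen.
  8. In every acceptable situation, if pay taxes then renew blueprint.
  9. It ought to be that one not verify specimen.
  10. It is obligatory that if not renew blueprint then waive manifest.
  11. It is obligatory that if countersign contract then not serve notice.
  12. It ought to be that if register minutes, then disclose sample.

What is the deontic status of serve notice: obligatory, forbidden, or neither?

From premise 4 we have O(¬waive_manifest).
Premise 10 is O(¬renew_blueprint → waive_manifest); contrapositively O(¬waive_manifest → renew_blueprint). Since O(¬waive_manifest) holds, K gives O(renew_blueprint).
The contrapositive of premise 6 (O(disclose_sample → ¬renew_blueprint)) is O(renew_blueprint → ¬disclose_sample), and O(renew_blueprint) is already established, so O(¬disclose_sample).
Premise 12, O(register_minutes → disclose_sample), contraposes to O(¬disclose_sample → ¬register_minutes); with O(¬disclose_sample) we get O(¬register_minutes).
Applying K to premise 1 (O(¬register_minutes → ¬timestamp_receipt)) and O(¬register_minutes) yields O(¬timestamp_receipt).
Applying K to premise 5 (O(¬timestamp_receipt → countersign_contract)) and O(¬timestamp_receipt) yields O(countersign_contract).
Premise 11 is O(countersign_contract → ¬serve_notice); since O(countersign_contract), deontic closure gives O(¬serve_notice).
Premises 2, 3, 7, 8, 9 do not contribute to this derivation.
Thus O(¬serve_notice), which is F(serve_notice): serve_notice is forbidden.

Forbidden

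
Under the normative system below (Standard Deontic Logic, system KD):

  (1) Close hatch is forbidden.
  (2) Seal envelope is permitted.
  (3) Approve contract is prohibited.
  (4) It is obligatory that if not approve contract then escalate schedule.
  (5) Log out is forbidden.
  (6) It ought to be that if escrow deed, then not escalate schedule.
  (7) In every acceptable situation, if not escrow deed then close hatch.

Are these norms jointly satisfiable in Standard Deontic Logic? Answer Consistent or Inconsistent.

Premise 1, F(close_hatch), is equivalent to O(¬close_hatch).
The contrapositive of premise 7 (O(¬escrow_deed → close_hatch)) is O(¬close_hatch → escrow_deed), and O(¬close_hatch) is already established, so O(escrow_deed).
Applying K to premise 6 (O(escrow_deed → ¬escalate_schedule)) and O(escrow_deed) yields O(¬escalate_schedule).
The contrapositive of premise 4 (O(¬approve_contract → escalate_schedule)) is O(¬escalate_schedule → approve_contract), and O(¬escalate_schedule) is already established, so O(approve_contract).
But premise 3, F(approve_contract), means O(¬approve_contract).
We now have both O(approve_contract) and O(¬approve_contract) — approve_contract is simultaneously obligatory and forbidden, violating the D-axiom.

Inconsistent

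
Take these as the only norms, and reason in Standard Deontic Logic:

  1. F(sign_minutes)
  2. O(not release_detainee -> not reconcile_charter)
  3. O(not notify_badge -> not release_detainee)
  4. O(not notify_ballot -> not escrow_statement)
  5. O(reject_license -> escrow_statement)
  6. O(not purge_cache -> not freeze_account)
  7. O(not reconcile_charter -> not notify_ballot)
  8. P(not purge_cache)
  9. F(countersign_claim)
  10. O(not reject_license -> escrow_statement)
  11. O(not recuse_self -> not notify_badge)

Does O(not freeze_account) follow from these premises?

Premise 6 is O(not purge_cache -> not freeze_account), but O(not purge_cache) is not derivable from the premises (the permission P(not purge_cache) asserts only not O(purge_cache), not O(not purge_cache)), so it does not yield O(not freeze_account).
No other premise forces O(not freeze_account). An ideal world satisfying every premise can still have not freeze_account false, so O(not freeze_account) is not derivable.

No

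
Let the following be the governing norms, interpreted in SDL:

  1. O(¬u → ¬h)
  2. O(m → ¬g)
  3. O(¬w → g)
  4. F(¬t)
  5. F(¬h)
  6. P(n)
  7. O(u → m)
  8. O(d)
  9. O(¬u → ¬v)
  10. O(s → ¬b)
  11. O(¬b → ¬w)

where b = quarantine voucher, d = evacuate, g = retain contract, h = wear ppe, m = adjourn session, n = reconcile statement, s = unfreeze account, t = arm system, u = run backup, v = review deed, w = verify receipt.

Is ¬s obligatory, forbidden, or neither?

Obligatory

F(¬h) at premise 5 means O(h).
Premise 1, O(¬u → ¬h), contraposes to O(h → u); with O(h) we get O(u).
Applying K to premise 7 (O(u → m)) and O(u) yields O(m).
With premise 2, O(m → ¬g), the K-axiom yields O(¬g).
Premise 3 is O(¬w → g); contrapositively O(¬g → w). Since O(¬g) holds, K gives O(w).
Premise 11, O(¬b → ¬w), contraposes to O(w → b); with O(w) we get O(b).
Premise 10 is O(s → ¬b); contrapositively O(b → ¬s). Since O(b) holds, K gives O(¬s).
Premises 4, 6, 8, 9 do not contribute to this derivation.
Hence ¬s is obligatory.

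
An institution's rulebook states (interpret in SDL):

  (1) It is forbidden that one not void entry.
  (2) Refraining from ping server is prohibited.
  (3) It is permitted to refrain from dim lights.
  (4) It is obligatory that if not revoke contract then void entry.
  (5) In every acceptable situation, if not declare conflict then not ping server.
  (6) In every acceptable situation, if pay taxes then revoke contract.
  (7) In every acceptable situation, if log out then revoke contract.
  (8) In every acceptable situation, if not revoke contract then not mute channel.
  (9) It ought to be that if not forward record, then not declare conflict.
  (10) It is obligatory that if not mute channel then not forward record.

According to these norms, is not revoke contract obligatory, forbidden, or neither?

Premise 2, F(¬ping_server), is equivalent to O(ping_server).
Premise 5, O(¬declare_conflict → ¬ping_server), contraposes to O(ping_server → declare_conflict); with O(ping_server) we get O(declare_conflict).
The contrapositive of premise 9 (O(¬forward_record → ¬declare_conflict)) is O(declare_conflict → forward_record), and O(declare_conflict) is already established, so O(forward_record).
Premise 10 is O(¬mute_channel → ¬forward_record); contrapositively O(forward_record → mute_channel). Since O(forward_record) holds, K gives O(mute_channel).
Premise 8 is O(¬revoke_contract → ¬mute_channel); contrapositively O(mute_channel → revoke_contract). Since O(mute_channel) holds, K gives O(revoke_contract).
Premises 1, 3, 4, 6, 7 do not contribute to this derivation.
Thus O(revoke_contract), which is F(¬revoke_contract): ¬revoke_contract is forbidden.

Forbidden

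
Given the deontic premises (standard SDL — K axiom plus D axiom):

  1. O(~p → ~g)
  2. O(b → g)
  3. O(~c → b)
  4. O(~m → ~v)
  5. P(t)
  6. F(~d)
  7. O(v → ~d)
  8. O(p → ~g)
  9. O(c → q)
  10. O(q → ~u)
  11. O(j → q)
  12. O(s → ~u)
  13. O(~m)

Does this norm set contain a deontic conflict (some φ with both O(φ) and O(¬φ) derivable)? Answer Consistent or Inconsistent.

Premise 7 is O(v → ~d), but O(v) is not derivable from the premises, so it does not yield O(~d).
So O(~d) is not derivable, and the apparent clash with O(d) does not arise.
A world satisfying every obligation exists (e.g. b=false, c=true, d=true, g=false, j=false, m=false, p=false, q=true, s=false, t=false, u=false, v=false); no atom is both obligatory and forbidden, so the set is consistent.

Consistent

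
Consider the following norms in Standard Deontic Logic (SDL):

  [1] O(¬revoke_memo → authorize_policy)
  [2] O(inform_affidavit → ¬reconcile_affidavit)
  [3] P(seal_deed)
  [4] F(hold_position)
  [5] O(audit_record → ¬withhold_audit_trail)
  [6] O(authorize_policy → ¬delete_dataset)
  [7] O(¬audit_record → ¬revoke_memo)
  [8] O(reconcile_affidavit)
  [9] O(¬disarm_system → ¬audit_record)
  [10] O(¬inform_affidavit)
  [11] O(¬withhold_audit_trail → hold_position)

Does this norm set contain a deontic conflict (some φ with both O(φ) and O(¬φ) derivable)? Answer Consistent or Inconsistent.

Consistent

Premise 2 is O(inform_affidavit → ¬reconcile_affidavit), but O(inform_affidavit) is not derivable from the premises, so it does not yield O(¬reconcile_affidavit).
So O(¬reconcile_affidavit) is not derivable, and the apparent clash with O(reconcile_affidavit) does not arise.
A world satisfying every obligation exists (e.g. audit_record=false, authorize_policy=true, delete_dataset=false, disarm_system=false, hold_position=false, inform_affidavit=false, reconcile_affidavit=true, revoke_memo=false, seal_deed=false, withhold_audit_trail=true); no atom is both obligatory and forbidden, so the set is consistent.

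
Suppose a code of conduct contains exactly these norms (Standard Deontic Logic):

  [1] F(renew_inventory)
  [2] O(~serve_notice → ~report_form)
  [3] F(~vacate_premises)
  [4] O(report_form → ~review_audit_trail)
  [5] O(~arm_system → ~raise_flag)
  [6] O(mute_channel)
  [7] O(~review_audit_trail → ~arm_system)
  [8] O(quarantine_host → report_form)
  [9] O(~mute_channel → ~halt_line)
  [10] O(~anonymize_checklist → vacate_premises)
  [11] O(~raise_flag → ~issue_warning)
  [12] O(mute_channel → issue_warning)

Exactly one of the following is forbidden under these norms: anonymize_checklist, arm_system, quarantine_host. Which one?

Premise 6 states O(mute_channel) outright.
With premise 12, O(mute_channel → issue_warning), the K-axiom yields O(issue_warning).
The contrapositive of premise 11 (O(~raise_flag → ~issue_warning)) is O(issue_warning → raise_flag), and O(issue_warning) is already established, so O(raise_flag).
The contrapositive of premise 5 (O(~arm_system → ~raise_flag)) is O(raise_flag → arm_system), and O(raise_flag) is already established, so O(arm_system).
Premise 7 is O(~review_audit_trail → ~arm_system); contrapositively O(arm_system → review_audit_trail). Since O(arm_system) holds, K gives O(review_audit_trail).
Premise 4, O(report_form → ~review_audit_trail), contraposes to O(review_audit_trail → ~report_form); with O(review_audit_trail) we get O(~report_form).
Premise 8, O(quarantine_host → report_form), contraposes to O(~report_form → ~quarantine_host); with O(~report_form) we get O(~quarantine_host).
So O(~quarantine_host) holds, i.e. quarantine_host is forbidden. None of the other listed options is forbidden under the premises.

quarantine_host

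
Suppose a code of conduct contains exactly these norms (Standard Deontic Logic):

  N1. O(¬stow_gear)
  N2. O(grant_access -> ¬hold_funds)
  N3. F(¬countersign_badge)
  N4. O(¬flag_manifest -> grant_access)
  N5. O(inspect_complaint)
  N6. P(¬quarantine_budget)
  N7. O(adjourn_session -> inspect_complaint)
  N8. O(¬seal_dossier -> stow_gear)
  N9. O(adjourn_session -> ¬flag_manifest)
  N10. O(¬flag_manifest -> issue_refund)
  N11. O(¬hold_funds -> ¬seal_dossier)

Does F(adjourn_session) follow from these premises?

Premise 1 states O(¬stow_gear) outright.
The contrapositive of premise 8 (O(¬seal_dossier -> stow_gear)) is O(¬stow_gear -> seal_dossier), and O(¬stow_gear) is already established, so O(seal_dossier).
The contrapositive of premise 11 (O(¬hold_funds -> ¬seal_dossier)) is O(seal_dossier -> hold_funds), and O(seal_dossier) is already established, so O(hold_funds).
Premise 2, O(grant_access -> ¬hold_funds), contraposes to O(hold_funds -> ¬grant_access); with O(hold_funds) we get O(¬grant_access).
The contrapositive of premise 4 (O(¬flag_manifest -> grant_access)) is O(¬grant_access -> flag_manifest), and O(¬grant_access) is already established, so O(flag_manifest).
Premise 9 is O(adjourn_session -> ¬flag_manifest); contrapositively O(flag_manifest -> ¬adjourn_session). Since O(flag_manifest) holds, K gives O(¬adjourn_session).
Premises 3, 5, 6, 7, 10 do not contribute to this derivation.
So O(¬adjourn_session) holds, i.e. F(adjourn_session). The claim follows.

Yes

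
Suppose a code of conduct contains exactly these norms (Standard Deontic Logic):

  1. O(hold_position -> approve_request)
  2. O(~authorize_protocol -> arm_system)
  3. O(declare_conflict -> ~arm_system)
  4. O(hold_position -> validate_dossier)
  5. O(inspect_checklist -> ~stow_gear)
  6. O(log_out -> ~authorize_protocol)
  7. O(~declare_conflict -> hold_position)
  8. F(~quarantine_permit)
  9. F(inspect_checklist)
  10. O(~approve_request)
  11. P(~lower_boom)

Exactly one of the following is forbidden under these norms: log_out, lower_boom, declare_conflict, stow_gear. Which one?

log_out

Premise 10 states O(~approve_request) outright.
The contrapositive of premise 1 (O(hold_position -> approve_request)) is O(~approve_request -> ~hold_position), and O(~approve_request) is already established, so O(~hold_position).
The contrapositive of premise 7 (O(~declare_conflict -> hold_position)) is O(~hold_position -> declare_conflict), and O(~hold_position) is already established, so O(declare_conflict).
Applying K to premise 3 (O(declare_conflict -> ~arm_system)) and O(declare_conflict) yields O(~arm_system).
The contrapositive of premise 2 (O(~authorize_protocol -> arm_system)) is O(~arm_system -> authorize_protocol), and O(~arm_system) is already established, so O(authorize_protocol).
Premise 6, O(log_out -> ~authorize_protocol), contraposes to O(authorize_protocol -> ~log_out); with O(authorize_protocol) we get O(~log_out).
So O(~log_out) holds, i.e. log_out is forbidden. None of the other listed options is forbidden under the premises.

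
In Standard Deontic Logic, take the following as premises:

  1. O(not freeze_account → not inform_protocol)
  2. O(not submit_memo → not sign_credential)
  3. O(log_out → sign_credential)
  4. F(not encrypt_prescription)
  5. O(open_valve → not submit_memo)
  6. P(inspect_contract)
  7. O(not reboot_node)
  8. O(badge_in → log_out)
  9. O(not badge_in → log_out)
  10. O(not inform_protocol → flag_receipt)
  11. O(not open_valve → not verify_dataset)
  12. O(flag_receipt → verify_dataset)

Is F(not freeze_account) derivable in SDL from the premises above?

Premises 8 and 9 are O(badge_in → log_out) and O(not badge_in → log_out); every ideal world satisfies badge_in or not badge_in, so in either case log_out holds — hence O(log_out).
Applying K to premise 3 (O(log_out → sign_credential)) and O(log_out) yields O(sign_credential).
The contrapositive of premise 2 (O(not submit_memo → not sign_credential)) is O(sign_credential → submit_memo), and O(sign_credential) is already established, so O(submit_memo).
Premise 5 is O(open_valve → not submit_memo); contrapositively O(submit_memo → not open_valve). Since O(submit_memo) holds, K gives O(not open_valve).
Applying K to premise 11 (O(not open_valve → not verify_dataset)) and O(not open_valve) yields O(not verify_dataset).
Premise 12, O(flag_receipt → verify_dataset), contraposes to O(not verify_dataset → not flag_receipt); with O(not verify_dataset) we get O(not flag_receipt).
Premise 10, O(not inform_protocol → flag_receipt), contraposes to O(not flag_receipt → inform_protocol); with O(not flag_receipt) we get O(inform_protocol).
The contrapositive of premise 1 (O(not freeze_account → not inform_protocol)) is O(inform_protocol → freeze_account), and O(inform_protocol) is already established, so O(freeze_account).
Premises 4, 6, 7 do not contribute to this derivation.
So O(freeze_account) holds, i.e. F(not freeze_account). The claim follows.

Yes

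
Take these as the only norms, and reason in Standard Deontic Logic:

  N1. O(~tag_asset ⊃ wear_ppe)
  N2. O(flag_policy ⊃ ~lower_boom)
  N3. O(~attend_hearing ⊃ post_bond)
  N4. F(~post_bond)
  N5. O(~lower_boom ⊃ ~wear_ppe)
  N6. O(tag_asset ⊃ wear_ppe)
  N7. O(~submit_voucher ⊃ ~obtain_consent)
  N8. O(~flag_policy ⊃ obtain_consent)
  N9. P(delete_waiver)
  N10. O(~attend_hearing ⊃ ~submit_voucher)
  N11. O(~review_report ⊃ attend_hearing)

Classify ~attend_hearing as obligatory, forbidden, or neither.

By case analysis on tag_asset: premise 6 gives O(tag_asset ⊃ wear_ppe) and premise 1 gives O(~tag_asset ⊃ wear_ppe), so O(wear_ppe) either way.
Premise 5 is O(~lower_boom ⊃ ~wear_ppe); contrapositively O(wear_ppe ⊃ lower_boom). Since O(wear_ppe) holds, K gives O(lower_boom).
The contrapositive of premise 2 (O(flag_policy ⊃ ~lower_boom)) is O(lower_boom ⊃ ~flag_policy), and O(lower_boom) is already established, so O(~flag_policy).
Applying K to premise 8 (O(~flag_policy ⊃ obtain_consent)) and O(~flag_policy) yields O(obtain_consent).
Premise 7, O(~submit_voucher ⊃ ~obtain_consent), contraposes to O(obtain_consent ⊃ submit_voucher); with O(obtain_consent) we get O(submit_voucher).
Premise 10 is O(~attend_hearing ⊃ ~submit_voucher); contrapositively O(submit_voucher ⊃ attend_hearing). Since O(submit_voucher) holds, K gives O(attend_hearing).
Premises 3, 4, 9, 11 do not contribute to this derivation.
Thus O(attend_hearing), which is F(~attend_hearing): ~attend_hearing is forbidden.

Forbidden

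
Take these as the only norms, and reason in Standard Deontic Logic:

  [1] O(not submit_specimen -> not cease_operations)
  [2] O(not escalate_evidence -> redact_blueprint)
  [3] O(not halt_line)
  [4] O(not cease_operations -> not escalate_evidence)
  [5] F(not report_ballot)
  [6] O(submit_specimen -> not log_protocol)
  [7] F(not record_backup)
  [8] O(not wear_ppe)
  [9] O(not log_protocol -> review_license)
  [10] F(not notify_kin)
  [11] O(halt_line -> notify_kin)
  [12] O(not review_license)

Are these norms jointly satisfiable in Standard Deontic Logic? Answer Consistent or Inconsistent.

Consistent

Premise 11 is O(halt_line -> notify_kin); even if O(notify_kin) held, inferring O(halt_line) would be affirming the consequent — invalid.
So O(halt_line) is not derivable, and the apparent clash with O(not halt_line) does not arise.
A world satisfying every obligation exists (e.g. cease_operations=false, escalate_evidence=false, halt_line=false, log_protocol=true, notify_kin=true, record_backup=true, redact_blueprint=true, report_ballot=true, review_license=false, submit_specimen=false, wear_ppe=false); no atom is both obligatory and forbidden, so the set is consistent.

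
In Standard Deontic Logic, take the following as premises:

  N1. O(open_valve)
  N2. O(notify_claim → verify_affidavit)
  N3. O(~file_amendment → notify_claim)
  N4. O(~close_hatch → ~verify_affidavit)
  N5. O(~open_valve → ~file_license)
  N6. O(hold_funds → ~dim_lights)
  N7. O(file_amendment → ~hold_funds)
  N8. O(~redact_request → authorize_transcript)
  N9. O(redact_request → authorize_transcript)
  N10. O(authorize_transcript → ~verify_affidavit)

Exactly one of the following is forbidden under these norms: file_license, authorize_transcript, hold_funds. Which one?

Premises 8 and 9 cover both cases: O(~redact_request → authorize_transcript) and O(redact_request → authorize_transcript). Since ~redact_request ∨ redact_request is a tautology, O(authorize_transcript) follows.
With premise 10, O(authorize_transcript → ~verify_affidavit), the K-axiom yields O(~verify_affidavit).
The contrapositive of premise 2 (O(notify_claim → verify_affidavit)) is O(~verify_affidavit → ~notify_claim), and O(~verify_affidavit) is already established, so O(~notify_claim).
The contrapositive of premise 3 (O(~file_amendment → notify_claim)) is O(~notify_claim → file_amendment), and O(~notify_claim) is already established, so O(file_amendment).
With premise 7, O(file_amendment → ~hold_funds), the K-axiom yields O(~hold_funds).
So O(~hold_funds) holds, i.e. hold_funds is forbidden. None of the other listed options is forbidden under the premises.

hold_funds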